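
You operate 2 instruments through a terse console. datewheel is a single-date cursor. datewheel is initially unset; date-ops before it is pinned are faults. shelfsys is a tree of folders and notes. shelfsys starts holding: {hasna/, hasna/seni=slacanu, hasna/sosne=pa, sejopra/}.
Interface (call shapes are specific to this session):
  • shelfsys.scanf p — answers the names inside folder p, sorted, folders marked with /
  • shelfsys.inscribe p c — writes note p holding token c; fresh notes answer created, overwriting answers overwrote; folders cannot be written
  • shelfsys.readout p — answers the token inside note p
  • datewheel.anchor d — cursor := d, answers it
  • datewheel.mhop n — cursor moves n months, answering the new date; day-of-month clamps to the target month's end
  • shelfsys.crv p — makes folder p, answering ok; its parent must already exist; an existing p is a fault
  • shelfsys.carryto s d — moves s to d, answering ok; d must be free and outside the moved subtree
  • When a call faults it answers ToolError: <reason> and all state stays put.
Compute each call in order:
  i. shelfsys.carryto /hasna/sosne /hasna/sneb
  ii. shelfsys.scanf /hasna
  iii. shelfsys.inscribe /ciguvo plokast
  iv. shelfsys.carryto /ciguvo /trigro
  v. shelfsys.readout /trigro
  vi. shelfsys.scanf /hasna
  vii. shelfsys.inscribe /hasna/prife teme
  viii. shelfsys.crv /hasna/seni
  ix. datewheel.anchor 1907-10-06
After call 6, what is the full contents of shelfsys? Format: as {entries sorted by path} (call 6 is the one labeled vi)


> carryto s→/hasna/sosne d→/hasna/sneb
  ok
> scanf p→/hasna
  [seni, sneb]
> inscribe p→/ciguvo c→plokast
  created
> carryto s→/ciguvo d→/trigro
  ok
> readout p→/trigro
  plokast
> scanf p→/hasna
  [seni, sneb]
> inscribe p→/hasna/prife c→teme
  created
> crv p→/hasna/seni
  ToolError: exists
> anchor d→1907-10-06
  1907-10-06

Answer: {hasna/, hasna/seni=slacanu, hasna/sneb=pa, sejopra/, trigro=plokast}


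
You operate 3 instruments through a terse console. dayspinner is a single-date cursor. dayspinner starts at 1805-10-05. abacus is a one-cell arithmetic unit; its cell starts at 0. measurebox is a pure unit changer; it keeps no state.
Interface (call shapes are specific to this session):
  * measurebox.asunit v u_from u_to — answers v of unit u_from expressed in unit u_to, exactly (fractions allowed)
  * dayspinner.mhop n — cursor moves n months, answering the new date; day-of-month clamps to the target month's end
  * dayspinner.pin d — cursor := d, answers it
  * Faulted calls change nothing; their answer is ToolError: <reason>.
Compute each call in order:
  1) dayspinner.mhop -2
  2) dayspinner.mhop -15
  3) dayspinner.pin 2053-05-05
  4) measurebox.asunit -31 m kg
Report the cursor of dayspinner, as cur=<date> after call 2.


Answer: cur=1804-05-05

Derivation:
→ dayspinner.mhop(-2)
← 1805-08-05
→ dayspinner.mhop(-15)
← 1804-05-05
→ dayspinner.pin(2053-05-05)
← 2053-05-05
→ measurebox.asunit(-31, m, kg)
← ToolError: incompatible units


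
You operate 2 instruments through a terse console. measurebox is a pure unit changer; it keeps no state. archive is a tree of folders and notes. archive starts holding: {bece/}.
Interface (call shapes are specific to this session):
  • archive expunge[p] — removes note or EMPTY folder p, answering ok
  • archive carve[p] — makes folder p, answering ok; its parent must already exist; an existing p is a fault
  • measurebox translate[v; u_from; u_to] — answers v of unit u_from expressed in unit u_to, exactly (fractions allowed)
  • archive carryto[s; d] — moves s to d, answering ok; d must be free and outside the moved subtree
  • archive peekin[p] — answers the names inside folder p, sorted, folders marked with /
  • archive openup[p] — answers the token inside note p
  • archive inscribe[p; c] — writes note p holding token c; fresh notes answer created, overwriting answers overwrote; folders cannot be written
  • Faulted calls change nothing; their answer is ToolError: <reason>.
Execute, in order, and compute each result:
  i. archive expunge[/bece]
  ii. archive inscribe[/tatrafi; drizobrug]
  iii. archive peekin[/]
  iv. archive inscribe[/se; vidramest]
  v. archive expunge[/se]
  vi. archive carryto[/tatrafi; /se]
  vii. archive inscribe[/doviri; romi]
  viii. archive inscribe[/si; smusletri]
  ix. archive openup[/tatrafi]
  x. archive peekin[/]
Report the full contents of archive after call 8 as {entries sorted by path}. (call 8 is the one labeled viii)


·→ archive expunge(p: /bece)
·← ok
·→ archive inscribe(p: /tatrafi, c: drizobrug)
·← created
·→ archive peekin(p: /)
·← [tatrafi]
·→ archive inscribe(p: /se, c: vidramest)
·← created
·→ archive expunge(p: /se)
·← ok
·→ archive carryto(s: /tatrafi, d: /se)
·← ok
·→ archive inscribe(p: /doviri, c: romi)
·← created
·→ archive inscribe(p: /si, c: smusletri)
·← created
·→ archive openup(p: /tatrafi)
·← ToolError: not found
·→ archive peekin(p: /)
·← [doviri, se, si]

Answer: {doviri=romi, se=drizobrug, si=smusletri}


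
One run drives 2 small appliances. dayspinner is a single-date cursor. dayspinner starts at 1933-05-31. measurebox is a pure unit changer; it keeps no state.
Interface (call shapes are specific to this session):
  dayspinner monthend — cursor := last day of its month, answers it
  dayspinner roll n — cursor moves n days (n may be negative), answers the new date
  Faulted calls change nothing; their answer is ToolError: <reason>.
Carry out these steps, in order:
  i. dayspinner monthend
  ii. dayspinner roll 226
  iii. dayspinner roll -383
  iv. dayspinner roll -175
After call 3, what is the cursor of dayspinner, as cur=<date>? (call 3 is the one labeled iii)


Answer: cur=1932-12-25

Derivation:
Then dayspinner monthend(), and observe 1933-05-31.
Using dayspinner roll on 226, → 1934-01-12.
Calling dayspinner roll on -383, → 1932-12-25.
Next I call dayspinner roll on -175, and see 1932-07-03.


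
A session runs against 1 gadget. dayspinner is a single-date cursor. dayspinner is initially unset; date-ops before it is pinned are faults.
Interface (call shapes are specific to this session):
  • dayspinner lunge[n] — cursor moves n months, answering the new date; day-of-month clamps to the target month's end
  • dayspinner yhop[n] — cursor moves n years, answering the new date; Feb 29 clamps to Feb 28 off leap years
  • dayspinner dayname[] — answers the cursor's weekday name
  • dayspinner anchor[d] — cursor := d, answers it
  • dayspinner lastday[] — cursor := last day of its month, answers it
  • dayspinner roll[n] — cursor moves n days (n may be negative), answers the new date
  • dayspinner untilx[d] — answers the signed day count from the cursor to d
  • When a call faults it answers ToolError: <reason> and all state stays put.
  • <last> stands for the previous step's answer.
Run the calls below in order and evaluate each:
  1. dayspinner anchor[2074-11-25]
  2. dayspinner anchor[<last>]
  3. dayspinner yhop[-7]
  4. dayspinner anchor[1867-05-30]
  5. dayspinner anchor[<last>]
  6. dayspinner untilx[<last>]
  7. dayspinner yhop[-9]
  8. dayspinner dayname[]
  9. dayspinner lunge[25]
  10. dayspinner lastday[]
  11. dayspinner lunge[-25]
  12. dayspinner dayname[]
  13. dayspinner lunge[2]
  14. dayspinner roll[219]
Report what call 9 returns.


Answer: 1860-06-30

Derivation:
~$ dayspinner anchor d: 2074-11-25
[out] 2074-11-25
~$ dayspinner anchor d: <last>
[out] 2074-11-25
~$ dayspinner yhop n: -7
[out] 2067-11-25
~$ dayspinner anchor d: 1867-05-30
[out] 1867-05-30
~$ dayspinner anchor d: <last>
[out] 1867-05-30
~$ dayspinner untilx d: <last>
[out] 0
~$ dayspinner yhop n: -9
[out] 1858-05-30
~$ dayspinner dayname
[out] Sunday
~$ dayspinner lunge n: 25
[out] 1860-06-30
~$ dayspinner lastday
[out] 1860-06-30
~$ dayspinner lunge n: -25
[out] 1858-05-30
~$ dayspinner dayname
[out] Sunday
~$ dayspinner lunge n: 2
[out] 1858-07-30
~$ dayspinner roll n: 219
[out] 1859-03-06


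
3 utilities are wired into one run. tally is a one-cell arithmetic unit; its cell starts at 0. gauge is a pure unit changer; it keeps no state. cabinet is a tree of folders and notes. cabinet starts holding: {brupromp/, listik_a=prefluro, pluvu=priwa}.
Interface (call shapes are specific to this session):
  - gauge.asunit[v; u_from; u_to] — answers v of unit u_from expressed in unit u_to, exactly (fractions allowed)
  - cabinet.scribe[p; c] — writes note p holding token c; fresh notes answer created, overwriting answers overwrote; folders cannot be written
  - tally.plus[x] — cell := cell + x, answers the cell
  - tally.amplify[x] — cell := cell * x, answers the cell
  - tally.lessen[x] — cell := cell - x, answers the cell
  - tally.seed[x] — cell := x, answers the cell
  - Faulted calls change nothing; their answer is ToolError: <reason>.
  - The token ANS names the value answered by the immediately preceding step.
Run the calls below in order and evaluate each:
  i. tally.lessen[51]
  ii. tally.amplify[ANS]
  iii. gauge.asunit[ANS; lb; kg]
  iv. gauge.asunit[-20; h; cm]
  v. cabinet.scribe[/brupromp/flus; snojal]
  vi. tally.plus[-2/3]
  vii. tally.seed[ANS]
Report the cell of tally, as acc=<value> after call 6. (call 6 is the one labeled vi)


Answer: acc=7801/3

Derivation:
# 1. lessen(x: 51) : -51
# 2. amplify(x: ANS) : 2601
# 3. asunit(v: ANS, u_from: lb, u_to: kg) : 117979375437/100000000
# 4. asunit(v: -20, u_from: h, u_to: cm) : ToolError: incompatible units
# 5. scribe(p: /brupromp/flus, c: snojal) : created
# 6. plus(x: -2/3) : 7801/3
# 7. seed(x: ANS) : 7801/3


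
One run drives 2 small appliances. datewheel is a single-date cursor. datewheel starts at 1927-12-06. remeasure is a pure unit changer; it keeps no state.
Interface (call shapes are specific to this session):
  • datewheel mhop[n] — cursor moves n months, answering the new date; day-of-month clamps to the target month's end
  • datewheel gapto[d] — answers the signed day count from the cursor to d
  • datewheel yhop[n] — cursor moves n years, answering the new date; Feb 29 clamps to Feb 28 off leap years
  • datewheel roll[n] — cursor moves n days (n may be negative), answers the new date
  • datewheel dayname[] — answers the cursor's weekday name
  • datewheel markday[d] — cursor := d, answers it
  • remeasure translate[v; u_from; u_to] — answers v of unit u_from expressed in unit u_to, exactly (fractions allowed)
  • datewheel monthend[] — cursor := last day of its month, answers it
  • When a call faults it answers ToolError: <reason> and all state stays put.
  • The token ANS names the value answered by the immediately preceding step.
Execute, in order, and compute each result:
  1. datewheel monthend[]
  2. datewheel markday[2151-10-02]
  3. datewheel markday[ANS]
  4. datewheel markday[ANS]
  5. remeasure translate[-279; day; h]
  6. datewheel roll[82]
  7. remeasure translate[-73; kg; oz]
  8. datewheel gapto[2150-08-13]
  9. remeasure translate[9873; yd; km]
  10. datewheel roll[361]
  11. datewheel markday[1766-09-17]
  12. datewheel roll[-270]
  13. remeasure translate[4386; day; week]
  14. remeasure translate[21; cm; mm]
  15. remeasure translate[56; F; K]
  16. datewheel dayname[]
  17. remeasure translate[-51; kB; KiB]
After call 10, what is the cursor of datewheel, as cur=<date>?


Answer: cur=2152-12-18

Derivation:
% datewheel monthend
= 1927-12-31
% datewheel markday d=2151-10-02
= 2151-10-02
% datewheel markday d=ANS
= 2151-10-02
% datewheel markday d=ANS
= 2151-10-02
% remeasure translate v=-279 u_from=day u_to=h
= -6696
% datewheel roll n=82
= 2151-12-23
% remeasure translate v=-73 u_from=kg u_to=oz
= -116800000000/45359237
% datewheel gapto d=2150-08-13
= -497
% remeasure translate v=9873 u_from=yd u_to=km
= 11284839/1250000
% datewheel roll n=361
= 2152-12-18
% datewheel markday d=1766-09-17
= 1766-09-17
% datewheel roll n=-270
= 1765-12-21
% remeasure translate v=4386 u_from=day u_to=week
= 4386/7
% remeasure translate v=21 u_from=cm u_to=mm
= 210
% remeasure translate v=56 u_from=F u_to=K
= 17189/60
% datewheel dayname
= Saturday
% remeasure translate v=-51 u_from=kB u_to=KiB
= -6375/128


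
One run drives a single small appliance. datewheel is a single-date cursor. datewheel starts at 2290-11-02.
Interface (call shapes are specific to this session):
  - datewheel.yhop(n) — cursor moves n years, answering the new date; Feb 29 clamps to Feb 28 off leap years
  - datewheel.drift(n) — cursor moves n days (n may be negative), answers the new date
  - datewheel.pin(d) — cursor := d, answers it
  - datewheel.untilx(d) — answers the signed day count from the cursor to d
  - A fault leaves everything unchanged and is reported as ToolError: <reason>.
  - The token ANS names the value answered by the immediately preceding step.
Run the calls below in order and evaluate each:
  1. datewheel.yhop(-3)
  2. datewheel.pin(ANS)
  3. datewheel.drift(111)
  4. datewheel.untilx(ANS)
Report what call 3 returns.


Answer: 2288-02-21

Derivation:
$ yhop n=-3
:: 2287-11-02
$ pin d=ANS
:: 2287-11-02
$ drift n=111
:: 2288-02-21
$ untilx d=ANS
:: 0


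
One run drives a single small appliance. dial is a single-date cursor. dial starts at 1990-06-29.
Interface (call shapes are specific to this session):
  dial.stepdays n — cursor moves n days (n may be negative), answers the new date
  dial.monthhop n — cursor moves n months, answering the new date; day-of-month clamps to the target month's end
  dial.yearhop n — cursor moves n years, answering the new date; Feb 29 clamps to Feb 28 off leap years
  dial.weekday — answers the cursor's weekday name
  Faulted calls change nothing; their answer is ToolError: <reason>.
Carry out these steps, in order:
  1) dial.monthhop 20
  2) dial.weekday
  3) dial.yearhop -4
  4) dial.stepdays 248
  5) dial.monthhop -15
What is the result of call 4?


Answer: 1988-11-03

Derivation:
>> monthhop(n: 20)
<< 1992-02-29
>> weekday()
<< Saturday
>> yearhop(n: -4)
<< 1988-02-29
>> stepdays(n: 248)
<< 1988-11-03
>> monthhop(n: -15)
<< 1987-08-03


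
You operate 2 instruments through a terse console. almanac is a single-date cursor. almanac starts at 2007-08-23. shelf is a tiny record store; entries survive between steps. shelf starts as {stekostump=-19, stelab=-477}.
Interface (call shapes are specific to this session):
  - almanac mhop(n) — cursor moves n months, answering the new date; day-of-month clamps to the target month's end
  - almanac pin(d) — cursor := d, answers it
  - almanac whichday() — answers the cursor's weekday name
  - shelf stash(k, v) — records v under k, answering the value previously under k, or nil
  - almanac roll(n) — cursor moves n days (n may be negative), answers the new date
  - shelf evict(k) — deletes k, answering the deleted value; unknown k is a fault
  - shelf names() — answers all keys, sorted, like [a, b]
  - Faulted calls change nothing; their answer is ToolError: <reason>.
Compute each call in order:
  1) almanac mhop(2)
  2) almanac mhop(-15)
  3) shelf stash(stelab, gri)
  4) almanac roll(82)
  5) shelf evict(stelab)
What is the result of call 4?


Answer: 2006-10-13

Derivation:
Now I run almanac mhop(2), — result: 2007-10-23.
Then almanac mhop(-15), which returns 2006-07-23.
I try shelf stash(stelab, gri), — result: -477.
Calling almanac roll(82), yielding 2006-10-13.
Invoking shelf evict(stelab), → gri.


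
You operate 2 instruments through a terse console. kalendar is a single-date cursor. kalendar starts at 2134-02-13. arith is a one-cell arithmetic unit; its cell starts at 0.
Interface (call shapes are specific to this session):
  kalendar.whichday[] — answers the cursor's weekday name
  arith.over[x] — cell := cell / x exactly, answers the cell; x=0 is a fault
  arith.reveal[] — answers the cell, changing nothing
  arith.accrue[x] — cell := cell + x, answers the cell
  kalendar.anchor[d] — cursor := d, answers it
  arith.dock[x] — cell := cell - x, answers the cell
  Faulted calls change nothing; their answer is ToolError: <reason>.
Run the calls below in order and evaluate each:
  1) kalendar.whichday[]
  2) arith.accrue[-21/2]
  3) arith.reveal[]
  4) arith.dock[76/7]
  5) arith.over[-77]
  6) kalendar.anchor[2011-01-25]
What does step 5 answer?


Act: kalendar.whichday[]
Obs: Saturday
Act: arith.accrue[-21/2]
Obs: -21/2
Act: arith.reveal[]
Obs: -21/2
Act: arith.dock[76/7]
Obs: -299/14
Act: arith.over[-77]
Obs: 299/1078
Act: kalendar.anchor[2011-01-25]
Obs: 2011-01-25

Answer: 299/1078


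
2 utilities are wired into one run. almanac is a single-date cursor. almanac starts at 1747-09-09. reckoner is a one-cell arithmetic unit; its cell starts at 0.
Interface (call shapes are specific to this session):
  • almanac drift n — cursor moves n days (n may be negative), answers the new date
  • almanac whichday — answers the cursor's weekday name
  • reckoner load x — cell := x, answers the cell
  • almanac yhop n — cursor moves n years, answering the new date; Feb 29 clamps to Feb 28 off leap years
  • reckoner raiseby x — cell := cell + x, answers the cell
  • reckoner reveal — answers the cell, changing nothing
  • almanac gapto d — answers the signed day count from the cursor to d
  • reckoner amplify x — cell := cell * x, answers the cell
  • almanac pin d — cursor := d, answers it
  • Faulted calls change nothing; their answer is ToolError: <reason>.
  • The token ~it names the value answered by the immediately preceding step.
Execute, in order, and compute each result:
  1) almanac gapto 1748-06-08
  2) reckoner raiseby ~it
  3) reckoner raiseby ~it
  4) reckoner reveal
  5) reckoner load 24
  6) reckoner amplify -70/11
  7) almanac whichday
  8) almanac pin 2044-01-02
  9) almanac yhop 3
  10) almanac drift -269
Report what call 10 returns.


Answer: 2046-04-08

Derivation:
I invoke almanac gapto using 1748-06-08, and see 273.
Now I run reckoner raiseby using ~it, → 273.
Calling reckoner raiseby using ~it, → 546.
I use reckoner reveal, — result: 546.
Now I run reckoner load using 24, and get 24.
Then reckoner amplify using -70/11, which returns -1680/11.
Then almanac whichday, — result: Saturday.
Calling almanac pin using 2044-01-02, yielding 2044-01-02.
I try almanac yhop using 3: 2047-01-02.
Invoking almanac drift using -269, → 2046-04-08.


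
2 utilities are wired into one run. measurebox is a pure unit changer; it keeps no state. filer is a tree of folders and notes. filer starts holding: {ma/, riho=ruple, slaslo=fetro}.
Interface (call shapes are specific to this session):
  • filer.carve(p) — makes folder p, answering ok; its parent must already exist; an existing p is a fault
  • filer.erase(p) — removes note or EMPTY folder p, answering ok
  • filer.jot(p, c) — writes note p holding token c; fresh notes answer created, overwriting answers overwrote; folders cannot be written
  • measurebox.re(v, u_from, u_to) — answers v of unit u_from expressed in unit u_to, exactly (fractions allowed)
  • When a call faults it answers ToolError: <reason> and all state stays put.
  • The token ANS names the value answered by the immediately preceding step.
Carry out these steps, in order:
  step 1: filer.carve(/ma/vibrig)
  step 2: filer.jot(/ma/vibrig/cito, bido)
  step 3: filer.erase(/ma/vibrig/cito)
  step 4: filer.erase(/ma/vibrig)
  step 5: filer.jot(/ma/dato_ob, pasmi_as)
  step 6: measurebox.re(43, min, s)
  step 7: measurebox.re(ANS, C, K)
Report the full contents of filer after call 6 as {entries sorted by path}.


Answer: {ma/, ma/dato_ob=pasmi_as, riho=ruple, slaslo=fetro}

Derivation:
>>> filer.carve p=/ma/vibrig
  ok
>>> filer.jot p=/ma/vibrig/cito c=bido
  created
>>> filer.erase p=/ma/vibrig/cito
  ok
>>> filer.erase p=/ma/vibrig
  ok
>>> filer.jot p=/ma/dato_ob c=pasmi_as
  created
>>> measurebox.re v=43 u_from=min u_to=s
  2580
>>> measurebox.re v=ANS u_from=C u_to=K
  57063/20


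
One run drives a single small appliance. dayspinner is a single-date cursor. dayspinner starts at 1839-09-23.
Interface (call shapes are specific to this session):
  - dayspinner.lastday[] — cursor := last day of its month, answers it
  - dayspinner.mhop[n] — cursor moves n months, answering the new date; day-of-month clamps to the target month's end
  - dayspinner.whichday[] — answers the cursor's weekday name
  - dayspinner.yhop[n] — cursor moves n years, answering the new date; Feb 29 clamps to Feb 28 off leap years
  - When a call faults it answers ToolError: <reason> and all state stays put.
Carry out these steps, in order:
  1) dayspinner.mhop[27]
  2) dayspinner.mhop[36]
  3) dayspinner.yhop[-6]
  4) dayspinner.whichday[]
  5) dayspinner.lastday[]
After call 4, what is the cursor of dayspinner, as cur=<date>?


Answer: cur=1838-12-23

Derivation:
I use dayspinner.mhop(n→27), which returns 1841-12-23.
Next I call dayspinner.mhop(n→36), and observe 1844-12-23.
Now I run dayspinner.yhop(n→-6), yielding 1838-12-23.
I try dayspinner.whichday(): Sunday.
I invoke dayspinner.lastday, — result: 1838-12-31.


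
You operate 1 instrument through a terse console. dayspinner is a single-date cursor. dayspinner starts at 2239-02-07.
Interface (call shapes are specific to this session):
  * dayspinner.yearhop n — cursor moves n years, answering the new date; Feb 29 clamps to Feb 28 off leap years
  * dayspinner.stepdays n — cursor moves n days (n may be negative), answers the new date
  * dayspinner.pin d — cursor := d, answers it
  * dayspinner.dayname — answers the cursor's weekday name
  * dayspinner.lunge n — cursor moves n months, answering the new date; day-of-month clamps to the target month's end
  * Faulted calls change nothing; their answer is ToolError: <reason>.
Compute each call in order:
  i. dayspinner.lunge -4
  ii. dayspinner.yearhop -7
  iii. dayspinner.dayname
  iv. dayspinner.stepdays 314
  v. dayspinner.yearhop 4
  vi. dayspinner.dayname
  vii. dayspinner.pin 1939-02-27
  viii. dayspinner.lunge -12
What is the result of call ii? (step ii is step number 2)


Answer: 2231-10-07

Derivation:
Do: dayspinner.lunge[n='-4']
See: 2238-10-07
Do: dayspinner.yearhop[n='-7']
See: 2231-10-07
Do: dayspinner.dayname[]
See: Friday
Do: dayspinner.stepdays[n='314']
See: 2232-08-16
Do: dayspinner.yearhop[n='4']
See: 2236-08-16
Do: dayspinner.dayname[]
See: Tuesday
Do: dayspinner.pin[d='1939-02-27']
See: 1939-02-27
Do: dayspinner.lunge[n='-12']
See: 1938-02-27


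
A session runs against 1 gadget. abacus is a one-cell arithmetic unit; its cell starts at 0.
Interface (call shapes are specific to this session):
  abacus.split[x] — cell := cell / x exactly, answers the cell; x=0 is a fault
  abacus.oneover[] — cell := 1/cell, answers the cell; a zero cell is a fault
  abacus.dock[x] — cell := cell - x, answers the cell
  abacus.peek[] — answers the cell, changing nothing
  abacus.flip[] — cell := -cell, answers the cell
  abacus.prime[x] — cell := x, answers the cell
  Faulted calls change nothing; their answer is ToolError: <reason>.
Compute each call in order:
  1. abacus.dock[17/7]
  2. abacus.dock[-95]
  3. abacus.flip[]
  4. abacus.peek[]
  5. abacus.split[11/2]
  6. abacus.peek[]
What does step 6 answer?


Answer: -1296/77

Derivation:
// abacus.dock(x→17/7) => -17/7
// abacus.dock(x→-95) => 648/7
// abacus.flip() => -648/7
// abacus.peek() => -648/7
// abacus.split(x→11/2) => -1296/77
// abacus.peek() => -1296/77


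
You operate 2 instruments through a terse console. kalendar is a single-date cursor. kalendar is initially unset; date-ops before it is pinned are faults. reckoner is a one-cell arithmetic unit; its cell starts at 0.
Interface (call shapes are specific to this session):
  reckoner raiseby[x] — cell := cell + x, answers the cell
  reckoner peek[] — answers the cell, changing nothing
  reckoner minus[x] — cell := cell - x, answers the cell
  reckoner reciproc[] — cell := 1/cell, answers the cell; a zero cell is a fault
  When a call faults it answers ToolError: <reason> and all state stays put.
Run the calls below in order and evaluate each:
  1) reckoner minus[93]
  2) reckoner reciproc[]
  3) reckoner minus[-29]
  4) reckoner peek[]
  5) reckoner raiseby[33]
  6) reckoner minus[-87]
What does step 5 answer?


// reckoner minus(x='93') => -93
// reckoner reciproc() => -1/93
// reckoner minus(x='-29') => 2696/93
// reckoner peek() => 2696/93
// reckoner raiseby(x='33') => 5765/93
// reckoner minus(x='-87') => 13856/93

Answer: 5765/93


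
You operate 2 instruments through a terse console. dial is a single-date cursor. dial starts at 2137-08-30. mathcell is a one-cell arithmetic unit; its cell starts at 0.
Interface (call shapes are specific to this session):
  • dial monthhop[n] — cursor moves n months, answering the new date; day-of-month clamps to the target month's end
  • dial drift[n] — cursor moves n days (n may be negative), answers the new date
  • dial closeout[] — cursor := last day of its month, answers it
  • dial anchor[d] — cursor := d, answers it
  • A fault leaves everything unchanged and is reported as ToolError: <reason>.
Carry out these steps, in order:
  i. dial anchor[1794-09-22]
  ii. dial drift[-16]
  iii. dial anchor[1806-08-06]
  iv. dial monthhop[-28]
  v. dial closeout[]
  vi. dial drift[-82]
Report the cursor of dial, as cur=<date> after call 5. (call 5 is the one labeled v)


==> dial anchor(d='1794-09-22')
<== 1794-09-22
==> dial drift(n='-16')
<== 1794-09-06
==> dial anchor(d='1806-08-06')
<== 1806-08-06
==> dial monthhop(n='-28')
<== 1804-04-06
==> dial closeout()
<== 1804-04-30
==> dial drift(n='-82')
<== 1804-02-08

Answer: cur=1804-04-30


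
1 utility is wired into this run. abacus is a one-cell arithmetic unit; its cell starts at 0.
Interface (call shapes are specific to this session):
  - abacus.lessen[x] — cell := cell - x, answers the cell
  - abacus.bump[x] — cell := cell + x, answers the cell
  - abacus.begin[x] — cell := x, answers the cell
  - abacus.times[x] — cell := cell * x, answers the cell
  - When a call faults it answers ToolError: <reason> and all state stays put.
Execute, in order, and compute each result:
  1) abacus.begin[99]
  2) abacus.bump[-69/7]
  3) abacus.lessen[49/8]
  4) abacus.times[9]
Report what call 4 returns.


==> begin(x=99)
<== 99
==> bump(x=-69/7)
<== 624/7
==> lessen(x=49/8)
<== 4649/56
==> times(x=9)
<== 41841/56

Answer: 41841/56


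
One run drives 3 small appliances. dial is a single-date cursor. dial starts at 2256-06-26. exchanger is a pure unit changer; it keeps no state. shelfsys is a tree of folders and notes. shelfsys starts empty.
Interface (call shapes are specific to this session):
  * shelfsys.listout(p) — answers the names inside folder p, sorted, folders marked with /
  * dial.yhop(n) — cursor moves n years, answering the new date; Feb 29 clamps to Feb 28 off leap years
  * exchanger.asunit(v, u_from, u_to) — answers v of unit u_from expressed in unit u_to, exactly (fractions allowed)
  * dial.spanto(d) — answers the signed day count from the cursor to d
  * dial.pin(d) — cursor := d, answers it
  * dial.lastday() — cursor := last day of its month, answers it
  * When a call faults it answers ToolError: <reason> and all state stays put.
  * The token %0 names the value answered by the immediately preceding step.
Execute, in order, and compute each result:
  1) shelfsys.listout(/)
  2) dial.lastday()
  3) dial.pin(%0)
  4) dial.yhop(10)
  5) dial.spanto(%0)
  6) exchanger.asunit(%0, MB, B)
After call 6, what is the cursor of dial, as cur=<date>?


Answer: cur=2266-06-30

Derivation:
Invoking shelfsys.listout passing p='/', → [].
Now I run dial.lastday(), — result: 2256-06-30.
Now I run dial.pin passing d='%0': 2256-06-30.
Calling dial.yhop passing n='10', which returns 2266-06-30.
I try dial.spanto passing d='%0', giving 0.
I invoke exchanger.asunit passing v='%0', u_from='MB', u_to='B', and observe 0.


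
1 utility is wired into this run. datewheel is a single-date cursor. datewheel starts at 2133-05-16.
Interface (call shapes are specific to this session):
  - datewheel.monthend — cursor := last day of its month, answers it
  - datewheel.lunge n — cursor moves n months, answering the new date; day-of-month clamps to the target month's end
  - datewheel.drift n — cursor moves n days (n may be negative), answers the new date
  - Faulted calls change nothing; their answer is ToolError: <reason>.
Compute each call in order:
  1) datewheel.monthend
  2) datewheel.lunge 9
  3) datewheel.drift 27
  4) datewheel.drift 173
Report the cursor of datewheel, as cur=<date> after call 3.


Answer: cur=2134-03-27

Derivation:
>> datewheel.monthend()
<< 2133-05-31
>> datewheel.lunge(n=9)
<< 2134-02-28
>> datewheel.drift(n=27)
<< 2134-03-27
>> datewheel.drift(n=173)
<< 2134-09-16


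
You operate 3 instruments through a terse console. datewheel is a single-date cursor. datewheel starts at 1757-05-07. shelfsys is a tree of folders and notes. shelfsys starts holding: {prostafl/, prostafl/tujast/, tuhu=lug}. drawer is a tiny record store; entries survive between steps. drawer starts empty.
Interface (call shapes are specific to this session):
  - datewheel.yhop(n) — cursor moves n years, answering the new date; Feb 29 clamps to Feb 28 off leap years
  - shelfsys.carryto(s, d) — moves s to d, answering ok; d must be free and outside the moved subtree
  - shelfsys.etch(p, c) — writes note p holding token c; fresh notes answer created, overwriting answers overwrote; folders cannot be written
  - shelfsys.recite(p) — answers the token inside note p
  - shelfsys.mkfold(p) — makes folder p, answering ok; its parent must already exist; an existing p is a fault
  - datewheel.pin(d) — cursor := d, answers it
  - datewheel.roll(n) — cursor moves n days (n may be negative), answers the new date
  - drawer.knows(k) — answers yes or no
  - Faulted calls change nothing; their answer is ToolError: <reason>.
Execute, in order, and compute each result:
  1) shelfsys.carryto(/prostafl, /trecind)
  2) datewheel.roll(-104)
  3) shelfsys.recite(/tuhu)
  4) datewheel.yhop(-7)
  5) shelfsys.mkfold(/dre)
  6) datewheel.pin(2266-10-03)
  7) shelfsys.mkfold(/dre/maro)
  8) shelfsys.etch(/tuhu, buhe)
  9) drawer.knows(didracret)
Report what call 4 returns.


==> shelfsys.carryto(s: /prostafl, d: /trecind)
<== ok
==> datewheel.roll(n: -104)
<== 1757-01-23
==> shelfsys.recite(p: /tuhu)
<== lug
==> datewheel.yhop(n: -7)
<== 1750-01-23
==> shelfsys.mkfold(p: /dre)
<== ok
==> datewheel.pin(d: 2266-10-03)
<== 2266-10-03
==> shelfsys.mkfold(p: /dre/maro)
<== ok
==> shelfsys.etch(p: /tuhu, c: buhe)
<== overwrote
==> drawer.knows(k: didracret)
<== no

Answer: 1750-01-23


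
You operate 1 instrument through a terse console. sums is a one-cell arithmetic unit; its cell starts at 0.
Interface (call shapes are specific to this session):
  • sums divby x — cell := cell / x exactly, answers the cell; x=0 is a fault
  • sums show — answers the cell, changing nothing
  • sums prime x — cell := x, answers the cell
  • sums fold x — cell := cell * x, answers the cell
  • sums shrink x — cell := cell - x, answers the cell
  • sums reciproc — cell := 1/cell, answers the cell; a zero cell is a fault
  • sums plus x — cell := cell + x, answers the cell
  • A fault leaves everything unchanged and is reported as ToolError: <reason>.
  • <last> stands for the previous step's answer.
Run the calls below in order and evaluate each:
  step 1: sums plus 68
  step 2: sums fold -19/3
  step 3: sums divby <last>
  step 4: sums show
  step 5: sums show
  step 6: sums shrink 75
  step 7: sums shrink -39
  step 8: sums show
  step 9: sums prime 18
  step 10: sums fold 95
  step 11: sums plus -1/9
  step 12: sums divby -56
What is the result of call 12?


Answer: -15389/504

Derivation:
Act: sums plus[x: 68]
Obs: 68
Act: sums fold[x: -19/3]
Obs: -1292/3
Act: sums divby[x: <last>]
Obs: 1
Act: sums show[]
Obs: 1
Act: sums show[]
Obs: 1
Act: sums shrink[x: 75]
Obs: -74
Act: sums shrink[x: -39]
Obs: -35
Act: sums show[]
Obs: -35
Act: sums prime[x: 18]
Obs: 18
Act: sums fold[x: 95]
Obs: 1710
Act: sums plus[x: -1/9]
Obs: 15389/9
Act: sums divby[x: -56]
Obs: -15389/504


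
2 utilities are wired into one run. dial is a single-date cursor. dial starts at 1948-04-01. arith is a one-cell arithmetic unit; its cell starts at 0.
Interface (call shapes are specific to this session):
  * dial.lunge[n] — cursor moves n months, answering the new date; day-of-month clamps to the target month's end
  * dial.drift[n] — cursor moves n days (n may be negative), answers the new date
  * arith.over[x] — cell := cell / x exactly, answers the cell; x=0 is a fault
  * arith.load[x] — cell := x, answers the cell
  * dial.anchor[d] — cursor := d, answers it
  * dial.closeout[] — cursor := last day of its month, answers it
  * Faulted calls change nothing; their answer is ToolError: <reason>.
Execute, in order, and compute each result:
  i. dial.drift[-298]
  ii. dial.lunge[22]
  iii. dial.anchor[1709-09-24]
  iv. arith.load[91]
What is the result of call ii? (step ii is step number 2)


Next I call dial.drift(n='-298'), → 1947-06-08.
I run dial.lunge(n='22'), giving 1949-04-08.
Then dial.anchor(d='1709-09-24'), — result: 1709-09-24.
Next I call arith.load(x='91'), yielding 91.

Answer: 1949-04-08


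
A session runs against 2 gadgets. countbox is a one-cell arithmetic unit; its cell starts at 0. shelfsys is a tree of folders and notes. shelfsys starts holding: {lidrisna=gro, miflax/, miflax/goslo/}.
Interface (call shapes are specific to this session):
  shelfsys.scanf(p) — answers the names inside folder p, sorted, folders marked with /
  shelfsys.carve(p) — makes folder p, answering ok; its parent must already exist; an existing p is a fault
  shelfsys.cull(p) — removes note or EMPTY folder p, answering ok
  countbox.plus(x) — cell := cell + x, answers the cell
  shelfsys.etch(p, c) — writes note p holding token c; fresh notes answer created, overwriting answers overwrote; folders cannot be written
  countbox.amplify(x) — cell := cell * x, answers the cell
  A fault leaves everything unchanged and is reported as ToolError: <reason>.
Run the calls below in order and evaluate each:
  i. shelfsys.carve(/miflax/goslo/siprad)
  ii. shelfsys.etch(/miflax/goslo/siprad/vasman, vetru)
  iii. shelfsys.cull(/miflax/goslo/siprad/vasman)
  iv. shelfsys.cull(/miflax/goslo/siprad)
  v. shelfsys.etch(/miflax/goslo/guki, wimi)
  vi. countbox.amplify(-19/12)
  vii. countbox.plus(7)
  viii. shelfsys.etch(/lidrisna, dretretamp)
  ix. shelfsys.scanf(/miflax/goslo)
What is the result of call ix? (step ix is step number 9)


Answer: [guki]

Derivation:
Step: carve[p=/miflax/goslo/siprad]
Result: ok
Step: etch[p=/miflax/goslo/siprad/vasman; c=vetru]
Result: created
Step: cull[p=/miflax/goslo/siprad/vasman]
Result: ok
Step: cull[p=/miflax/goslo/siprad]
Result: ok
Step: etch[p=/miflax/goslo/guki; c=wimi]
Result: created
Step: amplify[x=-19/12]
Result: 0
Step: plus[x=7]
Result: 7
Step: etch[p=/lidrisna; c=dretretamp]
Result: overwrote
Step: scanf[p=/miflax/goslo]
Result: [guki]


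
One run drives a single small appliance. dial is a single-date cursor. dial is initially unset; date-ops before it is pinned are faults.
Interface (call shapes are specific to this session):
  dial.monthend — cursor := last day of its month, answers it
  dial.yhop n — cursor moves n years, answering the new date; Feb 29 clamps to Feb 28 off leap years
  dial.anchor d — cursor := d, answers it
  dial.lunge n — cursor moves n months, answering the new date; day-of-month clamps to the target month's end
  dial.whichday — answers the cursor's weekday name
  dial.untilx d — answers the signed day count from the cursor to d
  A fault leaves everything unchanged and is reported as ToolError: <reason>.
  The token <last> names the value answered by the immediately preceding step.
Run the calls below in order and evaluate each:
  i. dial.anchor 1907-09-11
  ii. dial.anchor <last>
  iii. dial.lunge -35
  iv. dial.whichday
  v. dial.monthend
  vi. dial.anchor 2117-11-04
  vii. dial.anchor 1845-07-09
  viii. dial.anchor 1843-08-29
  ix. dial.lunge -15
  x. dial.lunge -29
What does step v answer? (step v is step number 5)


Answer: 1904-10-31

Derivation:
→ dial.anchor(d: 1907-09-11)
← 1907-09-11
→ dial.anchor(d: <last>)
← 1907-09-11
→ dial.lunge(n: -35)
← 1904-10-11
→ dial.whichday()
← Tuesday
→ dial.monthend()
← 1904-10-31
→ dial.anchor(d: 2117-11-04)
← 2117-11-04
→ dial.anchor(d: 1845-07-09)
← 1845-07-09
→ dial.anchor(d: 1843-08-29)
← 1843-08-29
→ dial.lunge(n: -15)
← 1842-05-29
→ dial.lunge(n: -29)
← 1839-12-29


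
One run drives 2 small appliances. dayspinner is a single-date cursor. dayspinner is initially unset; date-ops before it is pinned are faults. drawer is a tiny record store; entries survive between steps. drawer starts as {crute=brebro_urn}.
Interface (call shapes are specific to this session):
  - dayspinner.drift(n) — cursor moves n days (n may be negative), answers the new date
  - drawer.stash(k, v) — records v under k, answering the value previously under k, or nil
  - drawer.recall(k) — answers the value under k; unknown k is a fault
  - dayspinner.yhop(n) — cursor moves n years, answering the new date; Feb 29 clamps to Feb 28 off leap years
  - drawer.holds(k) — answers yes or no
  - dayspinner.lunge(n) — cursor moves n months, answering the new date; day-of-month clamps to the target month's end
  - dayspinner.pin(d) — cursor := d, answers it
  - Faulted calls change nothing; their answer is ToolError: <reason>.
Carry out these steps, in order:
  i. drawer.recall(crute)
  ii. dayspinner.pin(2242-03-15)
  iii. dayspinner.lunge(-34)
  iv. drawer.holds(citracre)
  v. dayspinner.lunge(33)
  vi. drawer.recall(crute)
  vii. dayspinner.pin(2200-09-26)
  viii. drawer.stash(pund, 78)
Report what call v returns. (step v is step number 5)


Answer: 2242-02-15

Derivation:
→ drawer.recall(k: crute)
← brebro_urn
→ dayspinner.pin(d: 2242-03-15)
← 2242-03-15
→ dayspinner.lunge(n: -34)
← 2239-05-15
→ drawer.holds(k: citracre)
← no
→ dayspinner.lunge(n: 33)
← 2242-02-15
→ drawer.recall(k: crute)
← brebro_urn
→ dayspinner.pin(d: 2200-09-26)
← 2200-09-26
→ drawer.stash(k: pund, v: 78)
← nil


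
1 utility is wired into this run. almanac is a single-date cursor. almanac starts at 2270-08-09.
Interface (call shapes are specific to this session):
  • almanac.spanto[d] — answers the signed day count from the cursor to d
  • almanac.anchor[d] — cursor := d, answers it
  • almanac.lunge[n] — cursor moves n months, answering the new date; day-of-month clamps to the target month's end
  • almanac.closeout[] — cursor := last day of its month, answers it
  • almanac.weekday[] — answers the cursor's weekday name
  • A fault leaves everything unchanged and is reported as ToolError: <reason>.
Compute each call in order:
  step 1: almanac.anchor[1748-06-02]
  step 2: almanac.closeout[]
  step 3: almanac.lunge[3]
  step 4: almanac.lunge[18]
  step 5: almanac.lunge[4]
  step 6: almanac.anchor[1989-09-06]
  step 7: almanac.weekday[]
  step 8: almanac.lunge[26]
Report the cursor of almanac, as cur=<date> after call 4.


I run anchor(1748-06-02), giving 1748-06-02.
I call closeout, — result: 1748-06-30.
I use lunge(3), → 1748-09-30.
Calling lunge(18), which returns 1750-03-30.
I try lunge(4), and see 1750-07-30.
I try anchor(1989-09-06), and get 1989-09-06.
Calling weekday, which returns Wednesday.
I run lunge(26), which returns 1991-11-06.

Answer: cur=1750-03-30


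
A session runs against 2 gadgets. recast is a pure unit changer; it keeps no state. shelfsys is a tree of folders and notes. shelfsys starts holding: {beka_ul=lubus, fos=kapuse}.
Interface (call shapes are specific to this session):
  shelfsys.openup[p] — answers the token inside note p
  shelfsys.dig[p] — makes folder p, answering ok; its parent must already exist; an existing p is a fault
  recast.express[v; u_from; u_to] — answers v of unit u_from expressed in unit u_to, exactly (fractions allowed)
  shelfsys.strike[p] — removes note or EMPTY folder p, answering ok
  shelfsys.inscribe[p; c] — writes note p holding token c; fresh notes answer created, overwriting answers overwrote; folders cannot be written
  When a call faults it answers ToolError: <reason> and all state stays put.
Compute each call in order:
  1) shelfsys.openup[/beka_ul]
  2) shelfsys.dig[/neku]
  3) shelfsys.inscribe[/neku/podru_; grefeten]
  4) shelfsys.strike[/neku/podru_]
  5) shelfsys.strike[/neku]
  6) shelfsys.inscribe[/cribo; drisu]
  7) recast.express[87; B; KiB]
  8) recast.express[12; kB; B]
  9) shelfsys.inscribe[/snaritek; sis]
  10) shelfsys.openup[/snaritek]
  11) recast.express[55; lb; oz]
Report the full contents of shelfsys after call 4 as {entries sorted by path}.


→ shelfsys.openup(/beka_ul)
← lubus
→ shelfsys.dig(/neku)
← ok
→ shelfsys.inscribe(/neku/podru_, grefeten)
← created
→ shelfsys.strike(/neku/podru_)
← ok
→ shelfsys.strike(/neku)
← ok
→ shelfsys.inscribe(/cribo, drisu)
← created
→ recast.express(87, B, KiB)
← 87/1024
→ recast.express(12, kB, B)
← 12000
→ shelfsys.inscribe(/snaritek, sis)
← created
→ shelfsys.openup(/snaritek)
← sis
→ recast.express(55, lb, oz)
← 880

Answer: {beka_ul=lubus, fos=kapuse, neku/}
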